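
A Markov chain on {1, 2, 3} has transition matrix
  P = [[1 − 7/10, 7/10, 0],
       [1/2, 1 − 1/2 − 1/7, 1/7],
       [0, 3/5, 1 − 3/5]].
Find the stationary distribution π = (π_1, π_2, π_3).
π = (15/41, 21/41, 5/41)

This is a birth-death chain on three states, which satisfies detailed balance: π_1 · P_{12} = π_2 · P_{21} and π_2 · P_{23} = π_3 · P_{32}.
From π_1 · 7/10 = π_2 · 1/2: π_2/π_1 = (7/10)/(1/2) = 7/5.
From π_2 · 1/7 = π_3 · 3/5: π_3/π_2 = (1/7)/(3/5) = 5/21.
Take π_1 proportional to 1; then unnormalized π = (1, 7/5, 1/3). Normalize by dividing by the sum 41/15:
  π = (15/41, 21/41, 5/41).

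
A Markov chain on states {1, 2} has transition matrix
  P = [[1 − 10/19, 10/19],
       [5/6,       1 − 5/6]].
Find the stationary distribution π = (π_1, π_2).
π_1 = 19/31, π_2 = 12/31

Solve πP = π with π_1 + π_2 = 1. From πP = π: π_1 · (1 − 10/19) + π_2 · 5/6 = π_1 ⇒ π_2 · 5/6 = π_1 · 10/19 ⇒ π_2/π_1 = (10/19)/(5/6) = 12/19. Together with π_1 + π_2 = 1:
  π_1 = (5/6)/(10/19 + 5/6) = (5/6)/(155/114) = 19/31,
  π_2 = (10/19)/(10/19 + 5/6) = (10/19)/(155/114) = 12/31.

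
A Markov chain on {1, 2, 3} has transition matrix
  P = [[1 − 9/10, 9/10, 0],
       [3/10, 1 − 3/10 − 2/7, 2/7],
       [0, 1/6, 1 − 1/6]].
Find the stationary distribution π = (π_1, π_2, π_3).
π = (7/64, 21/64, 9/16)

This is a birth-death chain on three states, which satisfies detailed balance: π_1 · P_{12} = π_2 · P_{21} and π_2 · P_{23} = π_3 · P_{32}.
From π_1 · 9/10 = π_2 · 3/10: π_2/π_1 = (9/10)/(3/10) = 3.
From π_2 · 2/7 = π_3 · 1/6: π_3/π_2 = (2/7)/(1/6) = 12/7.
Take π_1 proportional to 1; then unnormalized π = (1, 3, 36/7). Normalize by dividing by the sum 64/7:
  π = (7/64, 21/64, 9/16).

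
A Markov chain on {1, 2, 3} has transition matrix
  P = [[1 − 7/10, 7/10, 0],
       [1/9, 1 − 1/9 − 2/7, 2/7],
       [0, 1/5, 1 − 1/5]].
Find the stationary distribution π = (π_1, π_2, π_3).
π = (10/163, 63/163, 90/163)

This is a birth-death chain on three states, which satisfies detailed balance: π_1 · P_{12} = π_2 · P_{21} and π_2 · P_{23} = π_3 · P_{32}.
From π_1 · 7/10 = π_2 · 1/9: π_2/π_1 = (7/10)/(1/9) = 63/10.
From π_2 · 2/7 = π_3 · 1/5: π_3/π_2 = (2/7)/(1/5) = 10/7.
Take π_1 proportional to 1; then unnormalized π = (1, 63/10, 9). Normalize by dividing by the sum 163/10:
  π = (10/163, 63/163, 90/163).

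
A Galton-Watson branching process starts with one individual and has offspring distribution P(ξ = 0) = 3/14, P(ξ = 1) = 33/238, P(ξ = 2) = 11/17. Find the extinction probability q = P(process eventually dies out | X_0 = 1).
q = 51/154

The pgf is f(s) = 3/14 + 33/238·s + 11/17·s². The extinction probability q is the smallest fixed point of f in [0, 1]. Setting s = f(s):
  11/17·s² + (33/238 − 1)·s + 3/14 = 0
  11/17·s² − (3/14 + 11/17)·s + 3/14 = 0
which factors as (s − 1)·(11/17·s − 3/14) = 0, giving roots s = 1 and s = (3/14)/(11/17) = 51/154.
Mean offspring μ = 33/238 + 2·11/17 = 341/238 > 1 (supercritical), so q < 1. The extinction probability is the smaller root: q = (3/14)/(11/17) = 51/154.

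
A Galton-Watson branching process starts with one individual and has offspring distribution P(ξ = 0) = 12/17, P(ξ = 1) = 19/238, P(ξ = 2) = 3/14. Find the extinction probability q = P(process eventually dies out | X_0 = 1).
q = 1

Mean offspring μ = 0·12/17 + 1·19/238 + 2·3/14 = 121/238 ≤ 1. For μ ≤ 1 with offspring not concentrated at 1, the Galton-Watson process goes extinct almost surely, so q = 1.
(Algebraic check: The pgf is f(s) = 12/17 + 19/238·s + 3/14·s². The extinction probability q is the smallest fixed point of f in [0, 1]. Setting s = f(s):
  3/14·s² + (19/238 − 1)·s + 12/17 = 0
  3/14·s² − (12/17 + 3/14)·s + 12/17 = 0
which factors as (s − 1)·(3/14·s − 12/17) = 0, giving roots s = 1 and s = (12/17)/(3/14) = 56/17. Since 56/17 ≥ 1, the smallest root in [0, 1] is s = 1.)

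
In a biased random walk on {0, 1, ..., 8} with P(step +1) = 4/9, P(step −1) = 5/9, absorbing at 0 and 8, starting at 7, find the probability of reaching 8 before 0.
P(hit 8 before 0) = (1 − (5/4)^7) / (1 − (5/4)^8) = 246964/325089

Let u_k denote P(reach 8 before 0 | start at k). Boundary: u_0 = 0, u_8 = 1. Recurrence: u_k = 4/9·u_{k+1} + 5/9·u_{k-1} for 1 ≤ k ≤ 7. Try u_k = A + B·r^k with r = q/p = (5/9)/(4/9) = 5/4. Substitution satisfies the recurrence; boundary conditions give:
  u_k = (1 − r^k) / (1 − r^N) = (1 − (5/4)^7) / (1 − (5/4)^8) = 246964/325089.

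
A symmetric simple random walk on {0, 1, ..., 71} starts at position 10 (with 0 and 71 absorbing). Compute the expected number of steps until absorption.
E[τ | X_0 = 10] = 610

Let v_k = E[τ | X_0 = k]. Boundary: v_0 = v_71 = 0. Recurrence: v_k = 1 + (v_{k-1} + v_{k+1})/2 for 1 ≤ k ≤ 70. The particular solution to v_k − (v_{k-1} + v_{k+1})/2 = 1 is v_k = −k^2. Adding homogeneous solution A + B k and matching boundaries gives v_k = k (71 − k). Substituting k = 10: v_10 = 10 · 61 = 610.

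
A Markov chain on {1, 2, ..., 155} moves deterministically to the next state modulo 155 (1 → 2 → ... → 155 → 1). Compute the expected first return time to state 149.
E[T_149 | X_0 = 149] = 155

The chain cycles deterministically, so starting at state 149 it returns in exactly 155 steps. Equivalently, the stationary distribution is uniform π_j = 1/155 for every state j, so by Kac's formula E[T_149] = 1/π_149 = 155.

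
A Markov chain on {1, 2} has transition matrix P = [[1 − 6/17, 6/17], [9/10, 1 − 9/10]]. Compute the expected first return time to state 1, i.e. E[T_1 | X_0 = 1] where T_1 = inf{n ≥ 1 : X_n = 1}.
E[T_1 | X_0 = 1] = 1/π_1 = 71/51

For an irreducible recurrent Markov chain with stationary distribution π, E[T_i | X_0 = i] = 1/π_i (Kac's formula). Here π_1 = (9/10)/(6/17 + 9/10) = (9/10)/(213/170) = 51/71, so E[T_1 | X_0 = 1] = 1/π_1 = (6/17 + 9/10)/(9/10) = (213/170)/(9/10) = 71/51.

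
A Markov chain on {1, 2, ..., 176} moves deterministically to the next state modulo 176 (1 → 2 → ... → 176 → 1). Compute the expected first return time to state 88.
E[T_88 | X_0 = 88] = 176

The chain cycles deterministically, so starting at state 88 it returns in exactly 176 steps. Equivalently, the stationary distribution is uniform π_j = 1/176 for every state j, so by Kac's formula E[T_88] = 1/π_88 = 176.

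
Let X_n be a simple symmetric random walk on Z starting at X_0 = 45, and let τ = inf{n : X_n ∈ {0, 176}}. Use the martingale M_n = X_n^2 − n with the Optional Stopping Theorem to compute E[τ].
E[τ] = 5895

M_n = X_n^2 − n is a martingale (since E[X_{n+1}^2 | F_n] = X_n^2 + 1). By OST (τ has finite mean in a bounded region), E[M_τ] = E[M_0] = X_0^2 − 0 = 45^2 = 2025. Also E[M_τ] = E[X_τ^2] − E[τ]. The walk exits at 0 or 176, with P(hit 176 first) = 45/176, so E[X_τ^2] = 176^2 · 45/176 + 0 = 7920. Thus E[τ] = E[X_τ^2] − E[M_τ] = 7920 − 2025 = 5895 = 45(176 − 45) = 5895.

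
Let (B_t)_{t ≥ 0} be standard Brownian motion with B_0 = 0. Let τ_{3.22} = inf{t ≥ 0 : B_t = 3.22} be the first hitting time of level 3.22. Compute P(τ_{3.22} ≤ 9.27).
P(τ_{3.22} ≤ 9.27) = 2(1 − Φ(3.22/√9.27)) = 2(1 − Φ(1.0576)) ≈ 0.2902

By the reflection principle for standard BM, P(τ_b ≤ t) = 2 · P(B_t ≥ b). Since B_t ~ N(0, t), P(B_t ≥ 3.22) = 1 − Φ(3.22/√t) = 1 − Φ(3.22/√9.27) = 1 − Φ(1.0576) ≈ 0.14512. Doubling: P(τ_{3.22} ≤ 9.27) ≈ 2 · 0.14512 = 0.29024 ≈ 0.2902.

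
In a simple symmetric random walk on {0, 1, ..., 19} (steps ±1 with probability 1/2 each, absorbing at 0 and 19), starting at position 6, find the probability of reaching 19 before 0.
P(hit 19 before 0) = 6/19

Let u_k = P(hit 19 before 0 | start at k). Then u_0 = 0, u_19 = 1, and u_k = u_{k-1}/2 + u_{k+1}/2 for 1 ≤ k ≤ 18. This harmonic recurrence is solved by u_k = k/19, giving u_6 = 6/19.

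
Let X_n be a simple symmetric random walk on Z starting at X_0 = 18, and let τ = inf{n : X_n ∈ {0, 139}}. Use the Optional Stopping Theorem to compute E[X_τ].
E[X_τ] = 18

X_n is a martingale and τ is a bounded-mean stopping time (indeed τ is finite a.s. with bounded expectation since the walk is in a bounded region). By the OST, E[X_τ] = E[X_0] = 18. Equivalently: E[X_τ] = 139 · P(hit 139 first) + 0 · P(hit 0 first) = 139 · (18/139) = 18.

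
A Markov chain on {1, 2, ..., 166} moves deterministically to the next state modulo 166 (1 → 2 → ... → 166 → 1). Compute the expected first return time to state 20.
E[T_20 | X_0 = 20] = 166

The chain cycles deterministically, so starting at state 20 it returns in exactly 166 steps. Equivalently, the stationary distribution is uniform π_j = 1/166 for every state j, so by Kac's formula E[T_20] = 1/π_20 = 166.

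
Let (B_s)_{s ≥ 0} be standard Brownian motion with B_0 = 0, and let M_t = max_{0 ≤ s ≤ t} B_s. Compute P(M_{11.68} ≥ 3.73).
P(M_{11.68} ≥ 3.73) = 2·P(B_{11.68} ≥ 3.73) = 2(1 − Φ(3.73/√11.68)) ≈ 0.2751

By the reflection principle for Brownian motion, P(M_t ≥ a) = 2 · P(B_t ≥ a) for a ≥ 0. Since B_t ~ N(0, t), P(B_t ≥ 3.73) = 1 − Φ(3.73/√t) = 1 − Φ(3.73/√11.68) = 1 − Φ(1.0914). So
  P(M_{11.68} ≥ 3.73) = 2(1 − Φ(1.0914)) ≈ 0.2751.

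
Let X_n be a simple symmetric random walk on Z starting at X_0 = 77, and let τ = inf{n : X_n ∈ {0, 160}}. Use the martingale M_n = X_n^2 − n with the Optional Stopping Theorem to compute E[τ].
E[τ] = 6391

M_n = X_n^2 − n is a martingale (since E[X_{n+1}^2 | F_n] = X_n^2 + 1). By OST (τ has finite mean in a bounded region), E[M_τ] = E[M_0] = X_0^2 − 0 = 77^2 = 5929. Also E[M_τ] = E[X_τ^2] − E[τ]. The walk exits at 0 or 160, with P(hit 160 first) = 77/160, so E[X_τ^2] = 160^2 · 77/160 + 0 = 12320. Thus E[τ] = E[X_τ^2] − E[M_τ] = 12320 − 5929 = 6391 = 77(160 − 77) = 6391.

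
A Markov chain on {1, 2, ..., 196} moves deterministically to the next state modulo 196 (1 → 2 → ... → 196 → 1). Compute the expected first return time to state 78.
E[T_78 | X_0 = 78] = 196

The chain cycles deterministically, so starting at state 78 it returns in exactly 196 steps. Equivalently, the stationary distribution is uniform π_j = 1/196 for every state j, so by Kac's formula E[T_78] = 1/π_78 = 196.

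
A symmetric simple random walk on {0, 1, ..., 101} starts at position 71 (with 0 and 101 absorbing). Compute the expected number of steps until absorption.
E[τ | X_0 = 71] = 2130

Let v_k = E[τ | X_0 = k]. Boundary: v_0 = v_101 = 0. Recurrence: v_k = 1 + (v_{k-1} + v_{k+1})/2 for 1 ≤ k ≤ 100. The particular solution to v_k − (v_{k-1} + v_{k+1})/2 = 1 is v_k = −k^2. Adding homogeneous solution A + B k and matching boundaries gives v_k = k (101 − k). Substituting k = 71: v_71 = 71 · 30 = 2130.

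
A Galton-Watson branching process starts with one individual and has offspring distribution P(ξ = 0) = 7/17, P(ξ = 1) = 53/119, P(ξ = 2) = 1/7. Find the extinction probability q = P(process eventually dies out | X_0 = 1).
q = 1

Mean offspring μ = 0·7/17 + 1·53/119 + 2·1/7 = 87/119 ≤ 1. For μ ≤ 1 with offspring not concentrated at 1, the Galton-Watson process goes extinct almost surely, so q = 1.
(Algebraic check: The pgf is f(s) = 7/17 + 53/119·s + 1/7·s². The extinction probability q is the smallest fixed point of f in [0, 1]. Setting s = f(s):
  1/7·s² + (53/119 − 1)·s + 7/17 = 0
  1/7·s² − (7/17 + 1/7)·s + 7/17 = 0
which factors as (s − 1)·(1/7·s − 7/17) = 0, giving roots s = 1 and s = (7/17)/(1/7) = 49/17. Since 49/17 ≥ 1, the smallest root in [0, 1] is s = 1.)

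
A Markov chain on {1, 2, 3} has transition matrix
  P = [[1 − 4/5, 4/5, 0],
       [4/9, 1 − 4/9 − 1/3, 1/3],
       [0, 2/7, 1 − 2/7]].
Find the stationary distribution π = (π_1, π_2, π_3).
π = (10/49, 18/49, 3/7)

This is a birth-death chain on three states, which satisfies detailed balance: π_1 · P_{12} = π_2 · P_{21} and π_2 · P_{23} = π_3 · P_{32}.
From π_1 · 4/5 = π_2 · 4/9: π_2/π_1 = (4/5)/(4/9) = 9/5.
From π_2 · 1/3 = π_3 · 2/7: π_3/π_2 = (1/3)/(2/7) = 7/6.
Take π_1 proportional to 1; then unnormalized π = (1, 9/5, 21/10). Normalize by dividing by the sum 49/10:
  π = (10/49, 18/49, 3/7).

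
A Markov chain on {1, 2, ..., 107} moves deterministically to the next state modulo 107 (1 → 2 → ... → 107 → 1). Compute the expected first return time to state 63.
E[T_63 | X_0 = 63] = 107

The chain cycles deterministically, so starting at state 63 it returns in exactly 107 steps. Equivalently, the stationary distribution is uniform π_j = 1/107 for every state j, so by Kac's formula E[T_63] = 1/π_63 = 107.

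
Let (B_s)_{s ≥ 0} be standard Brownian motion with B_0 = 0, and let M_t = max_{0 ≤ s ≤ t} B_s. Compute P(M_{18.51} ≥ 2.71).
P(M_{18.51} ≥ 2.71) = 2·P(B_{18.51} ≥ 2.71) = 2(1 − Φ(2.71/√18.51)) ≈ 0.5288

By the reflection principle for Brownian motion, P(M_t ≥ a) = 2 · P(B_t ≥ a) for a ≥ 0. Since B_t ~ N(0, t), P(B_t ≥ 2.71) = 1 − Φ(2.71/√t) = 1 − Φ(2.71/√18.51) = 1 − Φ(0.6299). So
  P(M_{18.51} ≥ 2.71) = 2(1 − Φ(0.6299)) ≈ 0.5288.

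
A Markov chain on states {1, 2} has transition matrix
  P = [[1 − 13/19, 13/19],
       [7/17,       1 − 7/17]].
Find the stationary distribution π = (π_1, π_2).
π_1 = 133/354, π_2 = 221/354

Solve πP = π with π_1 + π_2 = 1. From πP = π: π_1 · (1 − 13/19) + π_2 · 7/17 = π_1 ⇒ π_2 · 7/17 = π_1 · 13/19 ⇒ π_2/π_1 = (13/19)/(7/17) = 221/133. Together with π_1 + π_2 = 1:
  π_1 = (7/17)/(13/19 + 7/17) = (7/17)/(354/323) = 133/354,
  π_2 = (13/19)/(13/19 + 7/17) = (13/19)/(354/323) = 221/354.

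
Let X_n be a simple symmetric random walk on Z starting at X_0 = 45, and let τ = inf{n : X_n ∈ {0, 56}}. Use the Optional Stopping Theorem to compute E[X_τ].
E[X_τ] = 45

X_n is a martingale and τ is a bounded-mean stopping time (indeed τ is finite a.s. with bounded expectation since the walk is in a bounded region). By the OST, E[X_τ] = E[X_0] = 45. Equivalently: E[X_τ] = 56 · P(hit 56 first) + 0 · P(hit 0 first) = 56 · (45/56) = 45.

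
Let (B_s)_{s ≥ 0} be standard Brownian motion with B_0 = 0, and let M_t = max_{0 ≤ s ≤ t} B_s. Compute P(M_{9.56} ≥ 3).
P(M_{9.56} ≥ 3) = 2·P(B_{9.56} ≥ 3) = 2(1 − Φ(3/√9.56)) ≈ 0.3319

By the reflection principle for Brownian motion, P(M_t ≥ a) = 2 · P(B_t ≥ a) for a ≥ 0. Since B_t ~ N(0, t), P(B_t ≥ 3) = 1 − Φ(3/√t) = 1 − Φ(3/√9.56) = 1 − Φ(0.9703). So
  P(M_{9.56} ≥ 3) = 2(1 − Φ(0.9703)) ≈ 0.3319.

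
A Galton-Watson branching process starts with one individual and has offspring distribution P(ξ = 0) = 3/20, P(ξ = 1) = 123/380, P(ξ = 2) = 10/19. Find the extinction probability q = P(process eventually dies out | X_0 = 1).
q = 57/200

The pgf is f(s) = 3/20 + 123/380·s + 10/19·s². The extinction probability q is the smallest fixed point of f in [0, 1]. Setting s = f(s):
  10/19·s² + (123/380 − 1)·s + 3/20 = 0
  10/19·s² − (3/20 + 10/19)·s + 3/20 = 0
which factors as (s − 1)·(10/19·s − 3/20) = 0, giving roots s = 1 and s = (3/20)/(10/19) = 57/200.
Mean offspring μ = 123/380 + 2·10/19 = 523/380 > 1 (supercritical), so q < 1. The extinction probability is the smaller root: q = (3/20)/(10/19) = 57/200.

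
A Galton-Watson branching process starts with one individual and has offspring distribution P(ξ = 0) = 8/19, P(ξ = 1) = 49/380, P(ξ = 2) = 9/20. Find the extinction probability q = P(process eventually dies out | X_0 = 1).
q = 160/171

The pgf is f(s) = 8/19 + 49/380·s + 9/20·s². The extinction probability q is the smallest fixed point of f in [0, 1]. Setting s = f(s):
  9/20·s² + (49/380 − 1)·s + 8/19 = 0
  9/20·s² − (8/19 + 9/20)·s + 8/19 = 0
which factors as (s − 1)·(9/20·s − 8/19) = 0, giving roots s = 1 and s = (8/19)/(9/20) = 160/171.
Mean offspring μ = 49/380 + 2·9/20 = 391/380 > 1 (supercritical), so q < 1. The extinction probability is the smaller root: q = (8/19)/(9/20) = 160/171.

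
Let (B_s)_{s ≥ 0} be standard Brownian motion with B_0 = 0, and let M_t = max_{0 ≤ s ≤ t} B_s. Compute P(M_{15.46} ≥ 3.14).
P(M_{15.46} ≥ 3.14) = 2·P(B_{15.46} ≥ 3.14) = 2(1 − Φ(3.14/√15.46)) ≈ 0.4245

By the reflection principle for Brownian motion, P(M_t ≥ a) = 2 · P(B_t ≥ a) for a ≥ 0. Since B_t ~ N(0, t), P(B_t ≥ 3.14) = 1 − Φ(3.14/√t) = 1 − Φ(3.14/√15.46) = 1 − Φ(0.7986). So
  P(M_{15.46} ≥ 3.14) = 2(1 − Φ(0.7986)) ≈ 0.4245.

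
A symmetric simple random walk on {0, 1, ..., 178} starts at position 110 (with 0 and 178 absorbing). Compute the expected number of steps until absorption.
E[τ | X_0 = 110] = 7480

Let v_k = E[τ | X_0 = k]. Boundary: v_0 = v_178 = 0. Recurrence: v_k = 1 + (v_{k-1} + v_{k+1})/2 for 1 ≤ k ≤ 177. The particular solution to v_k − (v_{k-1} + v_{k+1})/2 = 1 is v_k = −k^2. Adding homogeneous solution A + B k and matching boundaries gives v_k = k (178 − k). Substituting k = 110: v_110 = 110 · 68 = 7480.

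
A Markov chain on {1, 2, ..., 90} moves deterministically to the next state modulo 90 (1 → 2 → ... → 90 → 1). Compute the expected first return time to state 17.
E[T_17 | X_0 = 17] = 90

The chain cycles deterministically, so starting at state 17 it returns in exactly 90 steps. Equivalently, the stationary distribution is uniform π_j = 1/90 for every state j, so by Kac's formula E[T_17] = 1/π_17 = 90.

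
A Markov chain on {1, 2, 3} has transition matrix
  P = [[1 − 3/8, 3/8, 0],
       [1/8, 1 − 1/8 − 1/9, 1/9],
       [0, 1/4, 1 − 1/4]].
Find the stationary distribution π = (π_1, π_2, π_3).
π = (3/16, 9/16, 1/4)

This is a birth-death chain on three states, which satisfies detailed balance: π_1 · P_{12} = π_2 · P_{21} and π_2 · P_{23} = π_3 · P_{32}.
From π_1 · 3/8 = π_2 · 1/8: π_2/π_1 = (3/8)/(1/8) = 3.
From π_2 · 1/9 = π_3 · 1/4: π_3/π_2 = (1/9)/(1/4) = 4/9.
Take π_1 proportional to 1; then unnormalized π = (1, 3, 4/3). Normalize by dividing by the sum 16/3:
  π = (3/16, 9/16, 1/4).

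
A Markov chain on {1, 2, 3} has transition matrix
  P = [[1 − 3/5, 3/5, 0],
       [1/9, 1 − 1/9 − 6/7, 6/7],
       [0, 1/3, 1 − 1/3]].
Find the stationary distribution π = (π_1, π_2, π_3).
π = (7/142, 189/710, 243/355)

This is a birth-death chain on three states, which satisfies detailed balance: π_1 · P_{12} = π_2 · P_{21} and π_2 · P_{23} = π_3 · P_{32}.
From π_1 · 3/5 = π_2 · 1/9: π_2/π_1 = (3/5)/(1/9) = 27/5.
From π_2 · 6/7 = π_3 · 1/3: π_3/π_2 = (6/7)/(1/3) = 18/7.
Take π_1 proportional to 1; then unnormalized π = (1, 27/5, 486/35). Normalize by dividing by the sum 142/7:
  π = (7/142, 189/710, 243/355).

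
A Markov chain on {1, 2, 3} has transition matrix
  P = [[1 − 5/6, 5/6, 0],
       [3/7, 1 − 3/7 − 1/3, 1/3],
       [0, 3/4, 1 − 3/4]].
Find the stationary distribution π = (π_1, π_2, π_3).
π = (162/617, 315/617, 140/617)

This is a birth-death chain on three states, which satisfies detailed balance: π_1 · P_{12} = π_2 · P_{21} and π_2 · P_{23} = π_3 · P_{32}.
From π_1 · 5/6 = π_2 · 3/7: π_2/π_1 = (5/6)/(3/7) = 35/18.
From π_2 · 1/3 = π_3 · 3/4: π_3/π_2 = (1/3)/(3/4) = 4/9.
Take π_1 proportional to 1; then unnormalized π = (1, 35/18, 70/81). Normalize by dividing by the sum 617/162:
  π = (162/617, 315/617, 140/617).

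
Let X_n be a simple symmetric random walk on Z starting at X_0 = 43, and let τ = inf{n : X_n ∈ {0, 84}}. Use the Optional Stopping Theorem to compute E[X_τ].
E[X_τ] = 43

X_n is a martingale and τ is a bounded-mean stopping time (indeed τ is finite a.s. with bounded expectation since the walk is in a bounded region). By the OST, E[X_τ] = E[X_0] = 43. Equivalently: E[X_τ] = 84 · P(hit 84 first) + 0 · P(hit 0 first) = 84 · (43/84) = 43.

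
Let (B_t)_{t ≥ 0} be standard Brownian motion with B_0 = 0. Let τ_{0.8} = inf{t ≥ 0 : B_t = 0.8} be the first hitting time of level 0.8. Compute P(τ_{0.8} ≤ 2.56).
P(τ_{0.8} ≤ 2.56) = 2(1 − Φ(0.8/√2.56)) = 2(1 − Φ(0.5000)) ≈ 0.6171

By the reflection principle for standard BM, P(τ_b ≤ t) = 2 · P(B_t ≥ b). Since B_t ~ N(0, t), P(B_t ≥ 0.8) = 1 − Φ(0.8/√t) = 1 − Φ(0.8/√2.56) = 1 − Φ(0.5000) ≈ 0.30854. Doubling: P(τ_{0.8} ≤ 2.56) ≈ 2 · 0.30854 = 0.61708 ≈ 0.6171.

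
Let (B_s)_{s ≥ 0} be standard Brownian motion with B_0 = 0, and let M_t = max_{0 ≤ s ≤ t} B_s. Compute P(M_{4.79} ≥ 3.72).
P(M_{4.79} ≥ 3.72) = 2·P(B_{4.79} ≥ 3.72) = 2(1 − Φ(3.72/√4.79)) ≈ 0.0892

By the reflection principle for Brownian motion, P(M_t ≥ a) = 2 · P(B_t ≥ a) for a ≥ 0. Since B_t ~ N(0, t), P(B_t ≥ 3.72) = 1 − Φ(3.72/√t) = 1 − Φ(3.72/√4.79) = 1 − Φ(1.6997). So
  P(M_{4.79} ≥ 3.72) = 2(1 − Φ(1.6997)) ≈ 0.0892.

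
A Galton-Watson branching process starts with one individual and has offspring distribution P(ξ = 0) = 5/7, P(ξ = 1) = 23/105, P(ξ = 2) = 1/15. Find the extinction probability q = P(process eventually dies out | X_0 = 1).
q = 1

Mean offspring μ = 0·5/7 + 1·23/105 + 2·1/15 = 37/105 ≤ 1. For μ ≤ 1 with offspring not concentrated at 1, the Galton-Watson process goes extinct almost surely, so q = 1.
(Algebraic check: The pgf is f(s) = 5/7 + 23/105·s + 1/15·s². The extinction probability q is the smallest fixed point of f in [0, 1]. Setting s = f(s):
  1/15·s² + (23/105 − 1)·s + 5/7 = 0
  1/15·s² − (5/7 + 1/15)·s + 5/7 = 0
which factors as (s − 1)·(1/15·s − 5/7) = 0, giving roots s = 1 and s = (5/7)/(1/15) = 75/7. Since 75/7 ≥ 1, the smallest root in [0, 1] is s = 1.)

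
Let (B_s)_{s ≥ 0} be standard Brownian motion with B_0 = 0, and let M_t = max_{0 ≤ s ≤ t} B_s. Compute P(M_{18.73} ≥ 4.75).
P(M_{18.73} ≥ 4.75) = 2·P(B_{18.73} ≥ 4.75) = 2(1 − Φ(4.75/√18.73)) ≈ 0.2724

By the reflection principle for Brownian motion, P(M_t ≥ a) = 2 · P(B_t ≥ a) for a ≥ 0. Since B_t ~ N(0, t), P(B_t ≥ 4.75) = 1 − Φ(4.75/√t) = 1 − Φ(4.75/√18.73) = 1 − Φ(1.0976). So
  P(M_{18.73} ≥ 4.75) = 2(1 − Φ(1.0976)) ≈ 0.2724.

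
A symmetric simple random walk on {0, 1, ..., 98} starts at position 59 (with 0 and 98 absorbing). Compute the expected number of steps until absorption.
E[τ | X_0 = 59] = 2301

Let v_k = E[τ | X_0 = k]. Boundary: v_0 = v_98 = 0. Recurrence: v_k = 1 + (v_{k-1} + v_{k+1})/2 for 1 ≤ k ≤ 97. The particular solution to v_k − (v_{k-1} + v_{k+1})/2 = 1 is v_k = −k^2. Adding homogeneous solution A + B k and matching boundaries gives v_k = k (98 − k). Substituting k = 59: v_59 = 59 · 39 = 2301.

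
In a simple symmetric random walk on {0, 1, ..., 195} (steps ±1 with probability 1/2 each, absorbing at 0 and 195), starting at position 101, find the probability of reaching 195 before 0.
P(hit 195 before 0) = 101/195

Let u_k = P(hit 195 before 0 | start at k). Then u_0 = 0, u_195 = 1, and u_k = u_{k-1}/2 + u_{k+1}/2 for 1 ≤ k ≤ 194. This harmonic recurrence is solved by u_k = k/195, giving u_101 = 101/195.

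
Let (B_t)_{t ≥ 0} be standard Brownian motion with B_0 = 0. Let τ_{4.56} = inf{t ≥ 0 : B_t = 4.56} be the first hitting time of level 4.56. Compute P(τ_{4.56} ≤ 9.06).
P(τ_{4.56} ≤ 9.06) = 2(1 − Φ(4.56/√9.06)) = 2(1 − Φ(1.5150)) ≈ 0.1298

By the reflection principle for standard BM, P(τ_b ≤ t) = 2 · P(B_t ≥ b). Since B_t ~ N(0, t), P(B_t ≥ 4.56) = 1 − Φ(4.56/√t) = 1 − Φ(4.56/√9.06) = 1 − Φ(1.5150) ≈ 0.06489. Doubling: P(τ_{4.56} ≤ 9.06) ≈ 2 · 0.06489 = 0.12978 ≈ 0.1298.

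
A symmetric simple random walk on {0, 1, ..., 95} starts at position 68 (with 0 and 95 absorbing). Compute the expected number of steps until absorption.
E[τ | X_0 = 68] = 1836

Let v_k = E[τ | X_0 = k]. Boundary: v_0 = v_95 = 0. Recurrence: v_k = 1 + (v_{k-1} + v_{k+1})/2 for 1 ≤ k ≤ 94. The particular solution to v_k − (v_{k-1} + v_{k+1})/2 = 1 is v_k = −k^2. Adding homogeneous solution A + B k and matching boundaries gives v_k = k (95 − k). Substituting k = 68: v_68 = 68 · 27 = 1836.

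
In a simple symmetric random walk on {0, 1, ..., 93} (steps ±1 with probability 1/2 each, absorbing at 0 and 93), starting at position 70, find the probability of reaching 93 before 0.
P(hit 93 before 0) = 70/93

Let u_k = P(hit 93 before 0 | start at k). Then u_0 = 0, u_93 = 1, and u_k = u_{k-1}/2 + u_{k+1}/2 for 1 ≤ k ≤ 92. This harmonic recurrence is solved by u_k = k/93, giving u_70 = 70/93.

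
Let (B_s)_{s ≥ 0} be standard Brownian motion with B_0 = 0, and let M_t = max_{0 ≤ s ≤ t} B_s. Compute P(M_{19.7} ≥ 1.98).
P(M_{19.7} ≥ 1.98) = 2·P(B_{19.7} ≥ 1.98) = 2(1 − Φ(1.98/√19.7)) ≈ 0.6555

By the reflection principle for Brownian motion, P(M_t ≥ a) = 2 · P(B_t ≥ a) for a ≥ 0. Since B_t ~ N(0, t), P(B_t ≥ 1.98) = 1 − Φ(1.98/√t) = 1 − Φ(1.98/√19.7) = 1 − Φ(0.4461). So
  P(M_{19.7} ≥ 1.98) = 2(1 − Φ(0.4461)) ≈ 0.6555.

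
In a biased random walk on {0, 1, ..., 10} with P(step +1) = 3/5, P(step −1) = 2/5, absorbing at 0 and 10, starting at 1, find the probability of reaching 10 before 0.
P(hit 10 before 0) = (1 − (2/3)^1) / (1 − (2/3)^10) = 19683/58025

Let u_k denote P(reach 10 before 0 | start at k). Boundary: u_0 = 0, u_10 = 1. Recurrence: u_k = 3/5·u_{k+1} + 2/5·u_{k-1} for 1 ≤ k ≤ 9. Try u_k = A + B·r^k with r = q/p = (2/5)/(3/5) = 2/3. Substitution satisfies the recurrence; boundary conditions give:
  u_k = (1 − r^k) / (1 − r^N) = (1 − (2/3)^1) / (1 − (2/3)^10) = 19683/58025.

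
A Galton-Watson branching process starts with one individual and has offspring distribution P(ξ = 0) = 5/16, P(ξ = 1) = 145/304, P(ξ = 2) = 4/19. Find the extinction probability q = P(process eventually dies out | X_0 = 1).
q = 1

Mean offspring μ = 0·5/16 + 1·145/304 + 2·4/19 = 273/304 ≤ 1. For μ ≤ 1 with offspring not concentrated at 1, the Galton-Watson process goes extinct almost surely, so q = 1.
(Algebraic check: The pgf is f(s) = 5/16 + 145/304·s + 4/19·s². The extinction probability q is the smallest fixed point of f in [0, 1]. Setting s = f(s):
  4/19·s² + (145/304 − 1)·s + 5/16 = 0
  4/19·s² − (5/16 + 4/19)·s + 5/16 = 0
which factors as (s − 1)·(4/19·s − 5/16) = 0, giving roots s = 1 and s = (5/16)/(4/19) = 95/64. Since 95/64 ≥ 1, the smallest root in [0, 1] is s = 1.)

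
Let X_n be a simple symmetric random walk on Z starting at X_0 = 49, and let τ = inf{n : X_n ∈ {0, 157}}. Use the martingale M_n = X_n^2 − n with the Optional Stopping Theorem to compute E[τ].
E[τ] = 5292

M_n = X_n^2 − n is a martingale (since E[X_{n+1}^2 | F_n] = X_n^2 + 1). By OST (τ has finite mean in a bounded region), E[M_τ] = E[M_0] = X_0^2 − 0 = 49^2 = 2401. Also E[M_τ] = E[X_τ^2] − E[τ]. The walk exits at 0 or 157, with P(hit 157 first) = 49/157, so E[X_τ^2] = 157^2 · 49/157 + 0 = 7693. Thus E[τ] = E[X_τ^2] − E[M_τ] = 7693 − 2401 = 5292 = 49(157 − 49) = 5292.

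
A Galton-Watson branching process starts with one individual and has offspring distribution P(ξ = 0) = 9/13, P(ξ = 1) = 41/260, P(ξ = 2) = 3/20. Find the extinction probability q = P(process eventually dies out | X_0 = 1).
q = 1

Mean offspring μ = 0·9/13 + 1·41/260 + 2·3/20 = 119/260 ≤ 1. For μ ≤ 1 with offspring not concentrated at 1, the Galton-Watson process goes extinct almost surely, so q = 1.
(Algebraic check: The pgf is f(s) = 9/13 + 41/260·s + 3/20·s². The extinction probability q is the smallest fixed point of f in [0, 1]. Setting s = f(s):
  3/20·s² + (41/260 − 1)·s + 9/13 = 0
  3/20·s² − (9/13 + 3/20)·s + 9/13 = 0
which factors as (s − 1)·(3/20·s − 9/13) = 0, giving roots s = 1 and s = (9/13)/(3/20) = 60/13. Since 60/13 ≥ 1, the smallest root in [0, 1] is s = 1.)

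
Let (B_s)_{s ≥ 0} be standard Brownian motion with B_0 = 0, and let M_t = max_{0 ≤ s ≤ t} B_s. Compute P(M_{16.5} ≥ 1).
P(M_{16.5} ≥ 1) = 2·P(B_{16.5} ≥ 1) = 2(1 − Φ(1/√16.5)) ≈ 0.8055

By the reflection principle for Brownian motion, P(M_t ≥ a) = 2 · P(B_t ≥ a) for a ≥ 0. Since B_t ~ N(0, t), P(B_t ≥ 1) = 1 − Φ(1/√t) = 1 − Φ(1/√16.5) = 1 − Φ(0.2462). So
  P(M_{16.5} ≥ 1) = 2(1 − Φ(0.2462)) ≈ 0.8055.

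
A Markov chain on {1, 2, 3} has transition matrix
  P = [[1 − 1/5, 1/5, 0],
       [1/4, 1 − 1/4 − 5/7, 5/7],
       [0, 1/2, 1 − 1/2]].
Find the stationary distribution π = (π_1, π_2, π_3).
π = (35/103, 28/103, 40/103)

This is a birth-death chain on three states, which satisfies detailed balance: π_1 · P_{12} = π_2 · P_{21} and π_2 · P_{23} = π_3 · P_{32}.
From π_1 · 1/5 = π_2 · 1/4: π_2/π_1 = (1/5)/(1/4) = 4/5.
From π_2 · 5/7 = π_3 · 1/2: π_3/π_2 = (5/7)/(1/2) = 10/7.
Take π_1 proportional to 1; then unnormalized π = (1, 4/5, 8/7). Normalize by dividing by the sum 103/35:
  π = (35/103, 28/103, 40/103).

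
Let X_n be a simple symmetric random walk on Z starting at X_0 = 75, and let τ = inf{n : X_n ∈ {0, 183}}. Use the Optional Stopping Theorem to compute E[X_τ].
E[X_τ] = 75

X_n is a martingale and τ is a bounded-mean stopping time (indeed τ is finite a.s. with bounded expectation since the walk is in a bounded region). By the OST, E[X_τ] = E[X_0] = 75. Equivalently: E[X_τ] = 183 · P(hit 183 first) + 0 · P(hit 0 first) = 183 · (75/183) = 75.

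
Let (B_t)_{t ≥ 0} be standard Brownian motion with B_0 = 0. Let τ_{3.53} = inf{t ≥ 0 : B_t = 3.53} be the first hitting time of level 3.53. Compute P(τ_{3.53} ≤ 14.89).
P(τ_{3.53} ≤ 14.89) = 2(1 − Φ(3.53/√14.89)) = 2(1 − Φ(0.9148)) ≈ 0.3603

By the reflection principle for standard BM, P(τ_b ≤ t) = 2 · P(B_t ≥ b). Since B_t ~ N(0, t), P(B_t ≥ 3.53) = 1 − Φ(3.53/√t) = 1 − Φ(3.53/√14.89) = 1 − Φ(0.9148) ≈ 0.18015. Doubling: P(τ_{3.53} ≤ 14.89) ≈ 2 · 0.18015 = 0.36030 ≈ 0.3603.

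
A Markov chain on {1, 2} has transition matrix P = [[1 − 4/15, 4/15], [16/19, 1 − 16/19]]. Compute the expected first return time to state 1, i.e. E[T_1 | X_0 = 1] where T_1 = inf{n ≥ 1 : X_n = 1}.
E[T_1 | X_0 = 1] = 1/π_1 = 79/60

For an irreducible recurrent Markov chain with stationary distribution π, E[T_i | X_0 = i] = 1/π_i (Kac's formula). Here π_1 = (16/19)/(4/15 + 16/19) = (16/19)/(316/285) = 60/79, so E[T_1 | X_0 = 1] = 1/π_1 = (4/15 + 16/19)/(16/19) = (316/285)/(16/19) = 79/60.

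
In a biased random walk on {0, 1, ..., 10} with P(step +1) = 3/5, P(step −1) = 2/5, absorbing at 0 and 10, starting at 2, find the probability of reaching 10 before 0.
P(hit 10 before 0) = (1 − (2/3)^2) / (1 − (2/3)^10) = 6561/11605

Let u_k denote P(reach 10 before 0 | start at k). Boundary: u_0 = 0, u_10 = 1. Recurrence: u_k = 3/5·u_{k+1} + 2/5·u_{k-1} for 1 ≤ k ≤ 9. Try u_k = A + B·r^k with r = q/p = (2/5)/(3/5) = 2/3. Substitution satisfies the recurrence; boundary conditions give:
  u_k = (1 − r^k) / (1 − r^N) = (1 − (2/3)^2) / (1 − (2/3)^10) = 6561/11605.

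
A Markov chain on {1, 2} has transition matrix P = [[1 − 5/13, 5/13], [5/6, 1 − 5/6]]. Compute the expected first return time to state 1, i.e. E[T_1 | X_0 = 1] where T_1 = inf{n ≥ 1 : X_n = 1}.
E[T_1 | X_0 = 1] = 1/π_1 = 19/13

For an irreducible recurrent Markov chain with stationary distribution π, E[T_i | X_0 = i] = 1/π_i (Kac's formula). Here π_1 = (5/6)/(5/13 + 5/6) = (5/6)/(95/78) = 13/19, so E[T_1 | X_0 = 1] = 1/π_1 = (5/13 + 5/6)/(5/6) = (95/78)/(5/6) = 19/13.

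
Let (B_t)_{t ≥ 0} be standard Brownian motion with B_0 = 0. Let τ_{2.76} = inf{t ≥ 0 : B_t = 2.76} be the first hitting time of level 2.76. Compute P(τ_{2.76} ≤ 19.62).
P(τ_{2.76} ≤ 19.62) = 2(1 − Φ(2.76/√19.62)) = 2(1 − Φ(0.6231)) ≈ 0.5332

By the reflection principle for standard BM, P(τ_b ≤ t) = 2 · P(B_t ≥ b). Since B_t ~ N(0, t), P(B_t ≥ 2.76) = 1 − Φ(2.76/√t) = 1 − Φ(2.76/√19.62) = 1 − Φ(0.6231) ≈ 0.26661. Doubling: P(τ_{2.76} ≤ 19.62) ≈ 2 · 0.26661 = 0.53322 ≈ 0.5332.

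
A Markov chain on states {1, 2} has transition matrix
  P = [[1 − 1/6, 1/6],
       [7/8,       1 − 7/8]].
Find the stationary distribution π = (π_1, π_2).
π_1 = 21/25, π_2 = 4/25

Solve πP = π with π_1 + π_2 = 1. From πP = π: π_1 · (1 − 1/6) + π_2 · 7/8 = π_1 ⇒ π_2 · 7/8 = π_1 · 1/6 ⇒ π_2/π_1 = (1/6)/(7/8) = 4/21. Together with π_1 + π_2 = 1:
  π_1 = (7/8)/(1/6 + 7/8) = (7/8)/(25/24) = 21/25,
  π_2 = (1/6)/(1/6 + 7/8) = (1/6)/(25/24) = 4/25.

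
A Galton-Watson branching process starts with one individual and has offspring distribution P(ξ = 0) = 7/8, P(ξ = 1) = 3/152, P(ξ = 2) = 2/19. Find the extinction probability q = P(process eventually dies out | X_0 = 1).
q = 1

Mean offspring μ = 0·7/8 + 1·3/152 + 2·2/19 = 35/152 ≤ 1. For μ ≤ 1 with offspring not concentrated at 1, the Galton-Watson process goes extinct almost surely, so q = 1.
(Algebraic check: The pgf is f(s) = 7/8 + 3/152·s + 2/19·s². The extinction probability q is the smallest fixed point of f in [0, 1]. Setting s = f(s):
  2/19·s² + (3/152 − 1)·s + 7/8 = 0
  2/19·s² − (7/8 + 2/19)·s + 7/8 = 0
which factors as (s − 1)·(2/19·s − 7/8) = 0, giving roots s = 1 and s = (7/8)/(2/19) = 133/16. Since 133/16 ≥ 1, the smallest root in [0, 1] is s = 1.)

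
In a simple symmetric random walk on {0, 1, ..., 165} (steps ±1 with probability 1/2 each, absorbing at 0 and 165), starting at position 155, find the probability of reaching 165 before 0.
P(hit 165 before 0) = 155/165 = 31/33

Let u_k = P(hit 165 before 0 | start at k). Then u_0 = 0, u_165 = 1, and u_k = u_{k-1}/2 + u_{k+1}/2 for 1 ≤ k ≤ 164. This harmonic recurrence is solved by u_k = k/165, giving u_155 = 155/165 = 31/33.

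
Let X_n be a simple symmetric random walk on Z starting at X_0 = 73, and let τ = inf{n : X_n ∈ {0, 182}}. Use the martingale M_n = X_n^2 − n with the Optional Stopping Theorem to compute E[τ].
E[τ] = 7957

M_n = X_n^2 − n is a martingale (since E[X_{n+1}^2 | F_n] = X_n^2 + 1). By OST (τ has finite mean in a bounded region), E[M_τ] = E[M_0] = X_0^2 − 0 = 73^2 = 5329. Also E[M_τ] = E[X_τ^2] − E[τ]. The walk exits at 0 or 182, with P(hit 182 first) = 73/182, so E[X_τ^2] = 182^2 · 73/182 + 0 = 13286. Thus E[τ] = E[X_τ^2] − E[M_τ] = 13286 − 5329 = 7957 = 73(182 − 73) = 7957.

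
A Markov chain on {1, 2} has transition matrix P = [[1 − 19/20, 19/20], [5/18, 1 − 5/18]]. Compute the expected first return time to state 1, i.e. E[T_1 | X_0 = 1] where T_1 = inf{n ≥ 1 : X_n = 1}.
E[T_1 | X_0 = 1] = 1/π_1 = 221/50

For an irreducible recurrent Markov chain with stationary distribution π, E[T_i | X_0 = i] = 1/π_i (Kac's formula). Here π_1 = (5/18)/(19/20 + 5/18) = (5/18)/(221/180) = 50/221, so E[T_1 | X_0 = 1] = 1/π_1 = (19/20 + 5/18)/(5/18) = (221/180)/(5/18) = 221/50.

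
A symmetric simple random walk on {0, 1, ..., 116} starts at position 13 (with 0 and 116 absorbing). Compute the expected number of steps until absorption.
E[τ | X_0 = 13] = 1339

Let v_k = E[τ | X_0 = k]. Boundary: v_0 = v_116 = 0. Recurrence: v_k = 1 + (v_{k-1} + v_{k+1})/2 for 1 ≤ k ≤ 115. The particular solution to v_k − (v_{k-1} + v_{k+1})/2 = 1 is v_k = −k^2. Adding homogeneous solution A + B k and matching boundaries gives v_k = k (116 − k). Substituting k = 13: v_13 = 13 · 103 = 1339.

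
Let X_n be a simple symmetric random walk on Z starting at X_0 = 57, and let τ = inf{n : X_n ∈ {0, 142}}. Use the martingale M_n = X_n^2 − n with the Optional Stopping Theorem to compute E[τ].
E[τ] = 4845

M_n = X_n^2 − n is a martingale (since E[X_{n+1}^2 | F_n] = X_n^2 + 1). By OST (τ has finite mean in a bounded region), E[M_τ] = E[M_0] = X_0^2 − 0 = 57^2 = 3249. Also E[M_τ] = E[X_τ^2] − E[τ]. The walk exits at 0 or 142, with P(hit 142 first) = 57/142, so E[X_τ^2] = 142^2 · 57/142 + 0 = 8094. Thus E[τ] = E[X_τ^2] − E[M_τ] = 8094 − 3249 = 4845 = 57(142 − 57) = 4845.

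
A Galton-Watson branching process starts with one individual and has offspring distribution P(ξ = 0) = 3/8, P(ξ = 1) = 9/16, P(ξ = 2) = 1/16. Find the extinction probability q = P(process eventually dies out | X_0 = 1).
q = 1

Mean offspring μ = 0·3/8 + 1·9/16 + 2·1/16 = 11/16 ≤ 1. For μ ≤ 1 with offspring not concentrated at 1, the Galton-Watson process goes extinct almost surely, so q = 1.
(Algebraic check: The pgf is f(s) = 3/8 + 9/16·s + 1/16·s². The extinction probability q is the smallest fixed point of f in [0, 1]. Setting s = f(s):
  1/16·s² + (9/16 − 1)·s + 3/8 = 0
  1/16·s² − (3/8 + 1/16)·s + 3/8 = 0
which factors as (s − 1)·(1/16·s − 3/8) = 0, giving roots s = 1 and s = (3/8)/(1/16) = 6. Since 6 ≥ 1, the smallest root in [0, 1] is s = 1.)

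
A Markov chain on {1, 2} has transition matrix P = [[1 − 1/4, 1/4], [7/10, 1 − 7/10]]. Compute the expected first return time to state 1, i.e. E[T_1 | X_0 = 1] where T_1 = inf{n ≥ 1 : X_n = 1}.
E[T_1 | X_0 = 1] = 1/π_1 = 19/14

For an irreducible recurrent Markov chain with stationary distribution π, E[T_i | X_0 = i] = 1/π_i (Kac's formula). Here π_1 = (7/10)/(1/4 + 7/10) = (7/10)/(19/20) = 14/19, so E[T_1 | X_0 = 1] = 1/π_1 = (1/4 + 7/10)/(7/10) = (19/20)/(7/10) = 19/14.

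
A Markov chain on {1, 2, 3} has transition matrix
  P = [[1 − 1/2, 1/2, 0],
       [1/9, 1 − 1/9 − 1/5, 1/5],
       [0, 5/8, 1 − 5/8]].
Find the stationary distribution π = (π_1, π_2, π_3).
π = (50/347, 225/347, 72/347)

This is a birth-death chain on three states, which satisfies detailed balance: π_1 · P_{12} = π_2 · P_{21} and π_2 · P_{23} = π_3 · P_{32}.
From π_1 · 1/2 = π_2 · 1/9: π_2/π_1 = (1/2)/(1/9) = 9/2.
From π_2 · 1/5 = π_3 · 5/8: π_3/π_2 = (1/5)/(5/8) = 8/25.
Take π_1 proportional to 1; then unnormalized π = (1, 9/2, 36/25). Normalize by dividing by the sum 347/50:
  π = (50/347, 225/347, 72/347).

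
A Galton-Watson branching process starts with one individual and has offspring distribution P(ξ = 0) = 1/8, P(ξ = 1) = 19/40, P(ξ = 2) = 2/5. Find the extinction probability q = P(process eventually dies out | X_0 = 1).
q = 5/16

The pgf is f(s) = 1/8 + 19/40·s + 2/5·s². The extinction probability q is the smallest fixed point of f in [0, 1]. Setting s = f(s):
  2/5·s² + (19/40 − 1)·s + 1/8 = 0
  2/5·s² − (1/8 + 2/5)·s + 1/8 = 0
which factors as (s − 1)·(2/5·s − 1/8) = 0, giving roots s = 1 and s = (1/8)/(2/5) = 5/16.
Mean offspring μ = 19/40 + 2·2/5 = 51/40 > 1 (supercritical), so q < 1. The extinction probability is the smaller root: q = (1/8)/(2/5) = 5/16.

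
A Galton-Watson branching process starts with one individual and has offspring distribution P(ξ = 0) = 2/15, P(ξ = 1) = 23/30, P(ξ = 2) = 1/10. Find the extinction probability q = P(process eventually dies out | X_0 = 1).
q = 1

Mean offspring μ = 0·2/15 + 1·23/30 + 2·1/10 = 29/30 ≤ 1. For μ ≤ 1 with offspring not concentrated at 1, the Galton-Watson process goes extinct almost surely, so q = 1.
(Algebraic check: The pgf is f(s) = 2/15 + 23/30·s + 1/10·s². The extinction probability q is the smallest fixed point of f in [0, 1]. Setting s = f(s):
  1/10·s² + (23/30 − 1)·s + 2/15 = 0
  1/10·s² − (2/15 + 1/10)·s + 2/15 = 0
which factors as (s − 1)·(1/10·s − 2/15) = 0, giving roots s = 1 and s = (2/15)/(1/10) = 4/3. Since 4/3 ≥ 1, the smallest root in [0, 1] is s = 1.)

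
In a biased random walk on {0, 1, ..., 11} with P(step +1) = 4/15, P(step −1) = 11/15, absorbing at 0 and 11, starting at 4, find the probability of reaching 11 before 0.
P(hit 11 before 0) = (1 − (11/4)^4) / (1 − (11/4)^11) = 33669120/40758210901

Let u_k denote P(reach 11 before 0 | start at k). Boundary: u_0 = 0, u_11 = 1. Recurrence: u_k = 4/15·u_{k+1} + 11/15·u_{k-1} for 1 ≤ k ≤ 10. Try u_k = A + B·r^k with r = q/p = (11/15)/(4/15) = 11/4. Substitution satisfies the recurrence; boundary conditions give:
  u_k = (1 − r^k) / (1 − r^N) = (1 − (11/4)^4) / (1 − (11/4)^11) = 33669120/40758210901.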